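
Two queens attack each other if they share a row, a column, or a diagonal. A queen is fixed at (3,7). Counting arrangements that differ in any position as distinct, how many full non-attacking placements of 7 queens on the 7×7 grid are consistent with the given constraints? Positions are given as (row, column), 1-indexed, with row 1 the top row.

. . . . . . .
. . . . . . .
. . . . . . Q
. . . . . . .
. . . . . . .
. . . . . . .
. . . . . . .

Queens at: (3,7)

6

Branch on row 1: col 1 → 1; col 2 → 1; col 3 → 1; col 4 → 1; col 6 → 2.
Sum: 1 + 1 + 1 + 1 + 2 = 6.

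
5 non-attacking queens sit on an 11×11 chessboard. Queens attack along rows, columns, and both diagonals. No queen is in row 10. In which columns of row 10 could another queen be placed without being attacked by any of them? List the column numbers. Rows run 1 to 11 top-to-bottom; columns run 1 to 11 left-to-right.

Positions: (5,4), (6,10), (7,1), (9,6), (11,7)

columns 2, 3, 11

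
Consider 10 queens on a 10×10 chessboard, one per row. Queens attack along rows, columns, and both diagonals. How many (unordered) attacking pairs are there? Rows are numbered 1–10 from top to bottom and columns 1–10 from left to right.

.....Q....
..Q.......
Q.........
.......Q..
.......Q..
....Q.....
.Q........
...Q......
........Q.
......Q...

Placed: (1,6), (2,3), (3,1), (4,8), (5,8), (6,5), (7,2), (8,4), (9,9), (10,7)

Same column: (4,8)–(5,8) (column 8).
Same diagonal: (4,8)–(8,4) (|4−8| = |8−4| = 4).
Total attacking pairs: 2.

2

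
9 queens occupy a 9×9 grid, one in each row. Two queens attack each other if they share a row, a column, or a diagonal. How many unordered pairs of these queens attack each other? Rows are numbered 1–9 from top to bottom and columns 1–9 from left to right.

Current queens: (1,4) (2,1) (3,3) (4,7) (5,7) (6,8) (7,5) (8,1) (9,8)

Same column: (2,1)–(8,1) (column 1); (4,7)–(5,7) (column 7); (6,8)–(9,8) (column 8).
Same diagonal: (1,4)–(4,7) (|1−4| = |4−7| = 3); (2,1)–(9,8) (|2−9| = |1−8| = 7); (5,7)–(6,8) (|5−6| = |7−8| = 1); (5,7)–(7,5) (|5−7| = |7−5| = 2).
Total attacking pairs: 7.

7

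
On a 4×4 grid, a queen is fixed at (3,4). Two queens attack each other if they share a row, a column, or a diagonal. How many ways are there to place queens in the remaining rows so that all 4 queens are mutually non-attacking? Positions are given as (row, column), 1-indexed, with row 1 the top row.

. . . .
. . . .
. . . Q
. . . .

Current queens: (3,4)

1

Branch on row 1: col 1 → 0; col 3 → 1.
Sum: 0 + 1 = 1.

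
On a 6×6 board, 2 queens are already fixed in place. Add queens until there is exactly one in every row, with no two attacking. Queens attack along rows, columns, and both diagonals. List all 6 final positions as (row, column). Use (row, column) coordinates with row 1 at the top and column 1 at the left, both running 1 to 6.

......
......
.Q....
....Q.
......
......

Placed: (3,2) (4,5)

(1,3) (2,6) (3,2) (4,5) (5,1) (6,4)

Row 1: attacked by (3,2)→{2,4}; (4,5)→{2,5}. Safe: 1, 3, 6. Place at column 3.
Row 2: attacked by (1,3)→{2,3,4}; (3,2)→{1,2,3}; (4,5)→{3,5}. Safe: 6. Place at column 6.
Row 5: attacked by (1,3)→{3}; (2,6)→{3,6}; (3,2)→{2,4}; (4,5)→{4,5,6}. Safe: 1. Place at column 1.
Row 6: attacked by (1,3)→{3}; (2,6)→{2,6}; (3,2)→{2,5}; (4,5)→{3,5}; (5,1)→{1,2}. Safe: 4. Place at column 4.
Columns [3, 6, 2, 5, 1, 4], r−c [-2, -4, 1, -1, 4, 2], r+c [4, 8, 5, 9, 6, 10] are all distinct, so no two queens attack.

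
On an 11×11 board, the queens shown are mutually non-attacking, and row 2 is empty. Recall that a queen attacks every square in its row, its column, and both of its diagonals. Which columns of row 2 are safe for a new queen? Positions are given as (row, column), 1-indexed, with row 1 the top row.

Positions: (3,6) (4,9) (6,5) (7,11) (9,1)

columns 2, 3, 4, 10

(3,6) attacks row 2 at column 6 and diagonals 5, 7.
(4,9) attacks row 2 at column 9 and diagonals 7, 11.
(6,5) attacks row 2 at column 5 and diagonals 1, 9.
(7,11) attacks row 2 at column 11 and diagonals 6.
(9,1) attacks row 2 at column 1 and diagonals 8.
Attacked columns: {1, 5, 6, 7, 8, 9, 11}. Safe: {2, 3, 4, 10}.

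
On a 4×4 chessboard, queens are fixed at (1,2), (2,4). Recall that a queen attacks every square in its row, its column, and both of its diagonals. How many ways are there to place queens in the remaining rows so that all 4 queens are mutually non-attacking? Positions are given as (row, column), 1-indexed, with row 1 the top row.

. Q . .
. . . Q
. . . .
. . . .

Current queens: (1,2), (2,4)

1

Branch on row 3: col 1 → 1.
Sum: 1 = 1.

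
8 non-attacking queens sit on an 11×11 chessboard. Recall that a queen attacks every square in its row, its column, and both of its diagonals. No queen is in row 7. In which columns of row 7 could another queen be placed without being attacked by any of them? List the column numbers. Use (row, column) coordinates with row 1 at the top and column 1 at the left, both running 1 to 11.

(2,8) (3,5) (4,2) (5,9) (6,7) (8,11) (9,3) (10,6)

(2,8) attacks row 7 at column 8 and diagonals 3.
(3,5) attacks row 7 at column 5 and diagonals 1, 9.
(4,2) attacks row 7 at column 2 and diagonals 5.
(5,9) attacks row 7 at column 9 and diagonals 7, 11.
(6,7) attacks row 7 at column 7 and diagonals 6, 8.
(8,11) attacks row 7 at column 11 and diagonals 10.
(9,3) attacks row 7 at column 3 and diagonals 1, 5.
(10,6) attacks row 7 at column 6 and diagonals 3, 9.
Attacked columns: {1, 2, 3, 5, 6, 7, 8, 9, 10, 11}. Safe: {4}.

columns 4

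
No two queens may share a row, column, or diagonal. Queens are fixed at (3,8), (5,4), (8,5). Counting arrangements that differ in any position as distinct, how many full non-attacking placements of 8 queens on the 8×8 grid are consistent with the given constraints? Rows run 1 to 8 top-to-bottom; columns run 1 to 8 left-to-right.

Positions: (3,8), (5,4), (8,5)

Branch on row 1: col 1 → 0; col 2 → 0; col 3 → 1; col 7 → 0.
Sum: 0 + 0 + 1 + 0 = 1.

1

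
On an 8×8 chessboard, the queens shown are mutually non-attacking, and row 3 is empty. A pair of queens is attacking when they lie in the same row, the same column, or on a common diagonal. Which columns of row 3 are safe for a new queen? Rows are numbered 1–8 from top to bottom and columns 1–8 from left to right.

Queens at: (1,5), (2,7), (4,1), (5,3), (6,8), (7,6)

(1,5) attacks row 3 at column 5 and diagonals 3, 7.
(2,7) attacks row 3 at column 7 and diagonals 6, 8.
(4,1) attacks row 3 at column 1 and diagonals 2.
(5,3) attacks row 3 at column 3 and diagonals 1, 5.
(6,8) attacks row 3 at column 8 and diagonals 5.
(7,6) attacks row 3 at column 6 and diagonals 2.
Attacked columns: {1, 2, 3, 5, 6, 7, 8}. Safe: {4}.

columns 4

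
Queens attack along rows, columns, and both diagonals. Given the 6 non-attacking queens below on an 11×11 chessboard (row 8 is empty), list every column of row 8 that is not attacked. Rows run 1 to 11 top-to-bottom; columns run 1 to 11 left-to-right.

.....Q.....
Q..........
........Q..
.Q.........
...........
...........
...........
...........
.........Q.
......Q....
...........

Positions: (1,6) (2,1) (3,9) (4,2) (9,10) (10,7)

(1,6) attacks row 8 at column 6.
(2,1) attacks row 8 at column 1 and diagonals 7.
(3,9) attacks row 8 at column 9 and diagonals 4.
(4,2) attacks row 8 at column 2 and diagonals 6.
(9,10) attacks row 8 at column 10 and diagonals 9, 11.
(10,7) attacks row 8 at column 7 and diagonals 5, 9.
Attacked columns: {1, 2, 4, 5, 6, 7, 9, 10, 11}. Safe: {3, 8}.

columns 3, 8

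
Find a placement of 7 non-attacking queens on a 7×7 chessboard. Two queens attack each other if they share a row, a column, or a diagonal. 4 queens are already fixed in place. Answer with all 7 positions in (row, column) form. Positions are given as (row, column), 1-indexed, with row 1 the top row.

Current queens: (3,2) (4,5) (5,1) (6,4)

Row 1: attacked by (3,2)→{2,4}; (4,5)→{2,5}; (5,1)→{1,5}; (6,4)→{4}. Safe: 3, 6, 7. Place at column 3.
Row 2: attacked by (1,3)→{2,3,4}; (3,2)→{1,2,3}; (4,5)→{3,5,7}; (5,1)→{1,4}; (6,4)→{4}. Safe: 6. Place at column 6.
Row 7: attacked by (1,3)→{3}; (2,6)→{1,6}; (3,2)→{2,6}; (4,5)→{2,5}; (5,1)→{1,3}; (6,4)→{3,4,5}. Safe: 7. Place at column 7.
Columns [3, 6, 2, 5, 1, 4, 7], r−c [-2, -4, 1, -1, 4, 2, 0], r+c [4, 8, 5, 9, 6, 10, 14] are all distinct, so no two queens attack.

(1,3) (2,6) (3,2) (4,5) (5,1) (6,4) (7,7)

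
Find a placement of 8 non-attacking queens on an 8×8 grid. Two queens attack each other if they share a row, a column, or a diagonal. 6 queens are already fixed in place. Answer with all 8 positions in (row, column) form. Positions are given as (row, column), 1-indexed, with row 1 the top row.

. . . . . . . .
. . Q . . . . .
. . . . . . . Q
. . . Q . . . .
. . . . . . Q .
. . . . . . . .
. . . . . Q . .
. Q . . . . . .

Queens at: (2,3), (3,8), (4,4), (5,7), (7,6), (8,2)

(1,5) (2,3) (3,8) (4,4) (5,7) (6,1) (7,6) (8,2)

Row 1: attacked by (2,3)→{2,3,4}; (3,8)→{6,8}; (4,4)→{1,4,7}; (5,7)→{3,7}; (7,6)→{6}; (8,2)→{2}. Safe: 5. Place at column 5.
Row 6: attacked by (1,5)→{5}; (2,3)→{3,7}; (3,8)→{5,8}; (4,4)→{2,4,6}; (5,7)→{6,7,8}; (7,6)→{5,6,7}; (8,2)→{2,4}. Safe: 1. Place at column 1.
Columns [5, 3, 8, 4, 7, 1, 6, 2], r−c [-4, -1, -5, 0, -2, 5, 1, 6], r+c [6, 5, 11, 8, 12, 7, 13, 10] are all distinct, so no two queens attack.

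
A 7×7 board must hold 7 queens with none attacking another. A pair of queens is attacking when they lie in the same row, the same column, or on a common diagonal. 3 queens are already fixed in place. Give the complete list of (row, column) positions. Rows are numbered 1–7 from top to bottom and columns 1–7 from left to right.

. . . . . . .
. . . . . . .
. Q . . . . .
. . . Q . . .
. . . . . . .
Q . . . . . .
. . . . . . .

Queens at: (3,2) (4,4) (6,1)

Row 1: attacked by (3,2)→{2,4}; (4,4)→{1,4,7}; (6,1)→{1,6}. Safe: 3, 5. Place at column 5.
Row 2: attacked by (1,5)→{4,5,6}; (3,2)→{1,2,3}; (4,4)→{2,4,6}; (6,1)→{1,5}. Safe: 7. Place at column 7.
Row 5: attacked by (1,5)→{1,5}; (2,7)→{4,7}; (3,2)→{2,4}; (4,4)→{3,4,5}; (6,1)→{1,2}. Safe: 6. Place at column 6.
Row 7: attacked by (1,5)→{5}; (2,7)→{2,7}; (3,2)→{2,6}; (4,4)→{1,4,7}; (5,6)→{4,6}; (6,1)→{1,2}. Safe: 3. Place at column 3.
Columns [5, 7, 2, 4, 6, 1, 3], r−c [-4, -5, 1, 0, -1, 5, 4], r+c [6, 9, 5, 8, 11, 7, 10] are all distinct, so no two queens attack.

(1,5) (2,7) (3,2) (4,4) (5,6) (6,1) (7,3)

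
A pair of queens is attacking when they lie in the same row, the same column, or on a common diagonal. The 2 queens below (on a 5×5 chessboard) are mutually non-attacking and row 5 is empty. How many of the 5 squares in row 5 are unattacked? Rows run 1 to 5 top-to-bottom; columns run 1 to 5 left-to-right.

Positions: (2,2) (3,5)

2

(2,2) attacks row 5 at column 2 and diagonals 5.
(3,5) attacks row 5 at column 5 and diagonals 3.
Attacked columns: {2, 3, 5}. Safe: {1, 4}.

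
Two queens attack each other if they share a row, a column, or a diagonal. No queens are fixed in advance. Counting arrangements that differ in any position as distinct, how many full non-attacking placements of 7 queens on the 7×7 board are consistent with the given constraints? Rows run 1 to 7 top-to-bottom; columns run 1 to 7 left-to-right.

40

Branch on row 1: col 1 → 4; col 2 → 7; col 3 → 6; col 4 → 6; col 5 → 6; col 6 → 7; col 7 → 4.
Sum: 4 + 7 + 6 + 6 + 6 + 7 + 4 = 40.
(This is the classic 7-queens count.)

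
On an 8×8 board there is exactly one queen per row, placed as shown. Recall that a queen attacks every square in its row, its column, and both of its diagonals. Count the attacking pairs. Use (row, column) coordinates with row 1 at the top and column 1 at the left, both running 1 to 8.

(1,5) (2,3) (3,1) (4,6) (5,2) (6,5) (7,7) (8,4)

1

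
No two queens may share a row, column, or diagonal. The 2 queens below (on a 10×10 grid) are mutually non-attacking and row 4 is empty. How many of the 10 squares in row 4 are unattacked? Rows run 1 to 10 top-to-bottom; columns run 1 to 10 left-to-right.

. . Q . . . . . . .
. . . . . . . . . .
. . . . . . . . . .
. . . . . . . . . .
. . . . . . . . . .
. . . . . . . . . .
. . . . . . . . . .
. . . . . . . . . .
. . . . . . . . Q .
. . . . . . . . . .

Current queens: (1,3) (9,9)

(1,3) attacks row 4 at column 3 and diagonals 6.
(9,9) attacks row 4 at column 9 and diagonals 4.
Attacked columns: {3, 4, 6, 9}. Safe: {1, 2, 5, 7, 8, 10}.

6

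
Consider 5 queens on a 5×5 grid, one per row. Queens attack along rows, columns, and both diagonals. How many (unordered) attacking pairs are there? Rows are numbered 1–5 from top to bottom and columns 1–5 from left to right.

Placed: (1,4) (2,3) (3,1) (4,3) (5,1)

Same column: (2,3)–(4,3) (column 3); (3,1)–(5,1) (column 1).
Same diagonal: (1,4)–(2,3) (|1−2| = |4−3| = 1).
Total attacking pairs: 3.

3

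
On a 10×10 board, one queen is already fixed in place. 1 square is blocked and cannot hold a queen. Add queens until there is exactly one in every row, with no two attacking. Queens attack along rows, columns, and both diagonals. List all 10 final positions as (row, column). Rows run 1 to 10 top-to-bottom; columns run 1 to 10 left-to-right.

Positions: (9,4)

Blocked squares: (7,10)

(1,9) (2,2) (3,5) (4,3) (5,1) (6,10) (7,8) (8,6) (9,4) (10,7)

Row 1: attacked by (9,4)→{4}. Safe: 1, 2, 3, 5, 6, 7, 8, 9, 10. Place at column 9.
Row 2: attacked by (1,9)→{8,9,10}; (9,4)→{4}. Safe: 1, 2, 3, 5, 6, 7. Place at column 2.
Row 3: attacked by (1,9)→{7,9}; (2,2)→{1,2,3}; (9,4)→{4,10}. Safe: 5, 6, 8. Place at column 5.
Row 4: attacked by (1,9)→{6,9}; (2,2)→{2,4}; (3,5)→{4,5,6}; (9,4)→{4,9}. Safe: 1, 3, 7, 8, 10. Place at column 3.
Row 5: attacked by (1,9)→{5,9}; (2,2)→{2,5}; (3,5)→{3,5,7}; (4,3)→{2,3,4}; (9,4)→{4,8}. Safe: 1, 6, 10. Place at column 1.
Row 6: attacked by (1,9)→{4,9}; (2,2)→{2,6}; (3,5)→{2,5,8}; (4,3)→{1,3,5}; (5,1)→{1,2}; (9,4)→{1,4,7}. Safe: 10. Place at column 10.
Row 7: attacked by (1,9)→{3,9}; (2,2)→{2,7}; (3,5)→{1,5,9}; (4,3)→{3,6}; (5,1)→{1,3}; (6,10)→{9,10}; (9,4)→{2,4,6}. Blocked: 10. Safe: 8. Place at column 8.
Row 8: attacked by (1,9)→{2,9}; (2,2)→{2,8}; (3,5)→{5,10}; (4,3)→{3,7}; (5,1)→{1,4}; (6,10)→{8,10}; (7,8)→{7,8,9}; (9,4)→{3,4,5}. Safe: 6. Place at column 6.
Row 10: attacked by (1,9)→{9}; (2,2)→{2,10}; (3,5)→{5}; (4,3)→{3,9}; (5,1)→{1,6}; (6,10)→{6,10}; (7,8)→{5,8}; (8,6)→{4,6,8}; (9,4)→{3,4,5}. Safe: 7. Place at column 7.
Columns [9, 2, 5, 3, 1, 10, 8, 6, 4, 7], r−c [-8, 0, -2, 1, 4, -4, -1, 2, 5, 3], r+c [10, 4, 8, 7, 6, 16, 15, 14, 13, 17] are all distinct, so no two queens attack.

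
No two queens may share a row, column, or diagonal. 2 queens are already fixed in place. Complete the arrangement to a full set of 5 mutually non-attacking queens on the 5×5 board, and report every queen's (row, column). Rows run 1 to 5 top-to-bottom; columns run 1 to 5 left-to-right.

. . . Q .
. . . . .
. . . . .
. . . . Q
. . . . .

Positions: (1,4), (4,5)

(1,4) (2,1) (3,3) (4,5) (5,2)

Row 2: attacked by (1,4)→{3,4,5}; (4,5)→{3,5}. Safe: 1, 2. Place at column 1.
Row 3: attacked by (1,4)→{2,4}; (2,1)→{1,2}; (4,5)→{4,5}. Safe: 3. Place at column 3.
Row 5: attacked by (1,4)→{4}; (2,1)→{1,4}; (3,3)→{1,3,5}; (4,5)→{4,5}. Safe: 2. Place at column 2.
Columns [4, 1, 3, 5, 2], r−c [-3, 1, 0, -1, 3], r+c [5, 3, 6, 9, 7] are all distinct, so no two queens attack.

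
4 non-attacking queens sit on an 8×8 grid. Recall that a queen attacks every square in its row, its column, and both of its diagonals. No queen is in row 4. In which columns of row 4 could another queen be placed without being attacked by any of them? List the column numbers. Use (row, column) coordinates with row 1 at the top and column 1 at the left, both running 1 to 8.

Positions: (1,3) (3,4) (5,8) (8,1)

columns 2

(1,3) attacks row 4 at column 3 and diagonals 6.
(3,4) attacks row 4 at column 4 and diagonals 3, 5.
(5,8) attacks row 4 at column 8 and diagonals 7.
(8,1) attacks row 4 at column 1 and diagonals 5.
Attacked columns: {1, 3, 4, 5, 6, 7, 8}. Safe: {2}.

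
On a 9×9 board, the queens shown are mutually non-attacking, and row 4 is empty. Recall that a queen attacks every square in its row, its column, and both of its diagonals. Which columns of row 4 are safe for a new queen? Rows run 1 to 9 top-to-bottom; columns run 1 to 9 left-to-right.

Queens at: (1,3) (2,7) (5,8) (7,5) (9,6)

columns 4

(1,3) attacks row 4 at column 3 and diagonals 6.
(2,7) attacks row 4 at column 7 and diagonals 5, 9.
(5,8) attacks row 4 at column 8 and diagonals 7, 9.
(7,5) attacks row 4 at column 5 and diagonals 2, 8.
(9,6) attacks row 4 at column 6 and diagonals 1.
Attacked columns: {1, 2, 3, 5, 6, 7, 8, 9}. Safe: {4}.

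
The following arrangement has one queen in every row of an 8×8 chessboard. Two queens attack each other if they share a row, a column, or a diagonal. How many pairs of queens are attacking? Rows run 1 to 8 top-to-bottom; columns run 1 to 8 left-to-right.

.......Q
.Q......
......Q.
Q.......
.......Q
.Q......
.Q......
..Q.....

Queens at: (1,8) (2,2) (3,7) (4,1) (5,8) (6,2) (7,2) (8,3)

Same column: (1,8)–(5,8) (column 8); (2,2)–(6,2) (column 2); (2,2)–(7,2) (column 2); (6,2)–(7,2) (column 2).
Same diagonal: (1,8)–(7,2) (|1−7| = |8−2| = 6); (7,2)–(8,3) (|7−8| = |2−3| = 1).
Total attacking pairs: 6.

6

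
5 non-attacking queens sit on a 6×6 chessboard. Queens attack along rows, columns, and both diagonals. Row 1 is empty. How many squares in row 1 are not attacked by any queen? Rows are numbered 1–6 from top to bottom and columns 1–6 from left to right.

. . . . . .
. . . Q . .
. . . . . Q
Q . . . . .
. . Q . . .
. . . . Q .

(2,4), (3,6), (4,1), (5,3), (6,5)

(2,4) attacks row 1 at column 4 and diagonals 3, 5.
(3,6) attacks row 1 at column 6 and diagonals 4.
(4,1) attacks row 1 at column 1 and diagonals 4.
(5,3) attacks row 1 at column 3.
(6,5) attacks row 1 at column 5.
Attacked columns: {1, 3, 4, 5, 6}. Safe: {2}.

1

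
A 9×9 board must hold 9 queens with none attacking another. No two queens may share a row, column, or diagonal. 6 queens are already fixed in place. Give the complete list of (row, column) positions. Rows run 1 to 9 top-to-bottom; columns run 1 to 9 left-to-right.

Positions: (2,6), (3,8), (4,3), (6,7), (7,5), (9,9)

Row 1: attacked by (2,6)→{5,6,7}; (3,8)→{6,8}; (4,3)→{3,6}; (6,7)→{2,7}; (7,5)→{5}; (9,9)→{1,9}. Safe: 4. Place at column 4.
Row 5: attacked by (1,4)→{4,8}; (2,6)→{3,6,9}; (3,8)→{6,8}; (4,3)→{2,3,4}; (6,7)→{6,7,8}; (7,5)→{3,5,7}; (9,9)→{5,9}. Safe: 1. Place at column 1.
Row 8: attacked by (1,4)→{4}; (2,6)→{6}; (3,8)→{3,8}; (4,3)→{3,7}; (5,1)→{1,4}; (6,7)→{5,7,9}; (7,5)→{4,5,6}; (9,9)→{8,9}. Safe: 2. Place at column 2.
Columns [4, 6, 8, 3, 1, 7, 5, 2, 9], r−c [-3, -4, -5, 1, 4, -1, 2, 6, 0], r+c [5, 8, 11, 7, 6, 13, 12, 10, 18] are all distinct, so no two queens attack.

(1,4) (2,6) (3,8) (4,3) (5,1) (6,7) (7,5) (8,2) (9,9)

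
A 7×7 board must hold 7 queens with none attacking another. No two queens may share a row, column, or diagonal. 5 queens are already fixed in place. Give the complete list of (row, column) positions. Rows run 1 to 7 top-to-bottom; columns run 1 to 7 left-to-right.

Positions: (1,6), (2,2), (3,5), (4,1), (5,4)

(1,6) (2,2) (3,5) (4,1) (5,4) (6,7) (7,3)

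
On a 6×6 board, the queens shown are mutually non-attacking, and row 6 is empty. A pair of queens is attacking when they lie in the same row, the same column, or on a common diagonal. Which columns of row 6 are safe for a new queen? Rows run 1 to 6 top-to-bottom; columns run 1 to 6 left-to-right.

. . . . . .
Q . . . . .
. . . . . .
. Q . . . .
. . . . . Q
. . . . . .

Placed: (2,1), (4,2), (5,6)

(2,1) attacks row 6 at column 1 and diagonals 5.
(4,2) attacks row 6 at column 2 and diagonals 4.
(5,6) attacks row 6 at column 6 and diagonals 5.
Attacked columns: {1, 2, 4, 5, 6}. Safe: {3}.

columns 3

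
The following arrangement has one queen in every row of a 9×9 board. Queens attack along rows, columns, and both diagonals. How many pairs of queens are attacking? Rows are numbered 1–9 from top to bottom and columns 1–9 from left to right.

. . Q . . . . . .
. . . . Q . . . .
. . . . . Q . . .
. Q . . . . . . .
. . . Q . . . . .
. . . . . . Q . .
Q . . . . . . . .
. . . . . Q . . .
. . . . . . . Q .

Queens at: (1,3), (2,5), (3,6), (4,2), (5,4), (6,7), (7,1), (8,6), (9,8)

5

Same column: (3,6)–(8,6) (column 6).
Same diagonal: (2,5)–(3,6) (|2−3| = |5−6| = 1); (3,6)–(5,4) (|3−5| = |6−4| = 2); (4,2)–(8,6) (|4−8| = |2−6| = 4); (5,4)–(9,8) (|5−9| = |4−8| = 4).
Total attacking pairs: 5.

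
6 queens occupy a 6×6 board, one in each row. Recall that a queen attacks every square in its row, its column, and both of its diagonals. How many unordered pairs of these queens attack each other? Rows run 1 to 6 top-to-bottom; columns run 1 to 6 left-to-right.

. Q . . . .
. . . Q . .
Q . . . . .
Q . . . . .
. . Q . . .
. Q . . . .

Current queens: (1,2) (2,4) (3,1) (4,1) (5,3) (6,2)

Same column: (1,2)–(6,2) (column 2); (3,1)–(4,1) (column 1).
Same diagonal: (3,1)–(5,3) (|3−5| = |1−3| = 2); (5,3)–(6,2) (|5−6| = |3−2| = 1).
Total attacking pairs: 4.

4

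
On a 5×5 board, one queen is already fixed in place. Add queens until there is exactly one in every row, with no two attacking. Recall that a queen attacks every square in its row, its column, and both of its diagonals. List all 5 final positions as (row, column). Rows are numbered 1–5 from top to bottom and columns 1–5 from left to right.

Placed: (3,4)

Row 1: attacked by (3,4)→{2,4}. Safe: 1, 3, 5. Place at column 5.
Row 2: attacked by (1,5)→{4,5}; (3,4)→{3,4,5}. Safe: 1, 2. Place at column 2.
Row 4: attacked by (1,5)→{2,5}; (2,2)→{2,4}; (3,4)→{3,4,5}. Safe: 1. Place at column 1.
Row 5: attacked by (1,5)→{1,5}; (2,2)→{2,5}; (3,4)→{2,4}; (4,1)→{1,2}. Safe: 3. Place at column 3.
Columns [5, 2, 4, 1, 3], r−c [-4, 0, -1, 3, 2], r+c [6, 4, 7, 5, 8] are all distinct, so no two queens attack.

(1,5) (2,2) (3,4) (4,1) (5,3)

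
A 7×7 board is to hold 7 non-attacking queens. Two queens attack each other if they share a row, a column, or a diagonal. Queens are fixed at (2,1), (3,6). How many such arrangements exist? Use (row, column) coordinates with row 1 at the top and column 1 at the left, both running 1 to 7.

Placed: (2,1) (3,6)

3

Branch on row 1: col 3 → 2; col 5 → 1; col 7 → 0.
Sum: 2 + 1 + 0 = 3.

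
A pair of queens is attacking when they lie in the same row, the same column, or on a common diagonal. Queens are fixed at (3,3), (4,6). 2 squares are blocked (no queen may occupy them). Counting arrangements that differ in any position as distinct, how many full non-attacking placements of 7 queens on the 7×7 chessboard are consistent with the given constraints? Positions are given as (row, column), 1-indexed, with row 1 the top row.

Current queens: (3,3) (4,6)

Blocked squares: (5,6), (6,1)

Branch on row 1: col 2 → 0; col 4 → 2; col 7 → 0.
Sum: 0 + 2 + 0 = 2.

2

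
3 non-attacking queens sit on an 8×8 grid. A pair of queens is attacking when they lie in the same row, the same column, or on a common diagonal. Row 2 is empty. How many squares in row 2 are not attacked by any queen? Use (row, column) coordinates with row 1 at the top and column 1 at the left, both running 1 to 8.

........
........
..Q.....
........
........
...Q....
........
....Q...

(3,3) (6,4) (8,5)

3

(3,3) attacks row 2 at column 3 and diagonals 2, 4.
(6,4) attacks row 2 at column 4 and diagonals 8.
(8,5) attacks row 2 at column 5.
Attacked columns: {2, 3, 4, 5, 8}. Safe: {1, 6, 7}.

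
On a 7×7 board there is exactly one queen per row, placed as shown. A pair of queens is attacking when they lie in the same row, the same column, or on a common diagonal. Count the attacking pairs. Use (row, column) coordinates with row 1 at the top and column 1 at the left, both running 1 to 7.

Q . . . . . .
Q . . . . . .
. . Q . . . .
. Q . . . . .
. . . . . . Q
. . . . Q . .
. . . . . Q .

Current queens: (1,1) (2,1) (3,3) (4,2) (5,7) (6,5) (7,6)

6

Same column: (1,1)–(2,1) (column 1).
Same diagonal: (1,1)–(3,3) (|1−3| = |1−3| = 2); (2,1)–(6,5) (|2−6| = |1−5| = 4); (2,1)–(7,6) (|2−7| = |1−6| = 5); (3,3)–(4,2) (|3−4| = |3−2| = 1); (6,5)–(7,6) (|6−7| = |5−6| = 1).
Total attacking pairs: 6.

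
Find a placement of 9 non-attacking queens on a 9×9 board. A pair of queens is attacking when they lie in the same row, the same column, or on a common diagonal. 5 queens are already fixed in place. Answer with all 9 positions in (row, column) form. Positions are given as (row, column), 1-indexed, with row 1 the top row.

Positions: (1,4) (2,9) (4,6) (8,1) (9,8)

Row 3: attacked by (1,4)→{2,4,6}; (2,9)→{8,9}; (4,6)→{5,6,7}; (8,1)→{1,6}; (9,8)→{2,8}. Safe: 3. Place at column 3.
Row 5: attacked by (1,4)→{4,8}; (2,9)→{6,9}; (3,3)→{1,3,5}; (4,6)→{5,6,7}; (8,1)→{1,4}; (9,8)→{4,8}. Safe: 2. Place at column 2.
Row 6: attacked by (1,4)→{4,9}; (2,9)→{5,9}; (3,3)→{3,6}; (4,6)→{4,6,8}; (5,2)→{1,2,3}; (8,1)→{1,3}; (9,8)→{5,8}. Safe: 7. Place at column 7.
Row 7: attacked by (1,4)→{4}; (2,9)→{4,9}; (3,3)→{3,7}; (4,6)→{3,6,9}; (5,2)→{2,4}; (6,7)→{6,7,8}; (8,1)→{1,2}; (9,8)→{6,8}. Safe: 5. Place at column 5.
Columns [4, 9, 3, 6, 2, 7, 5, 1, 8], r−c [-3, -7, 0, -2, 3, -1, 2, 7, 1], r+c [5, 11, 6, 10, 7, 13, 12, 9, 17] are all distinct, so no two queens attack.

(1,4) (2,9) (3,3) (4,6) (5,2) (6,7) (7,5) (8,1) (9,8)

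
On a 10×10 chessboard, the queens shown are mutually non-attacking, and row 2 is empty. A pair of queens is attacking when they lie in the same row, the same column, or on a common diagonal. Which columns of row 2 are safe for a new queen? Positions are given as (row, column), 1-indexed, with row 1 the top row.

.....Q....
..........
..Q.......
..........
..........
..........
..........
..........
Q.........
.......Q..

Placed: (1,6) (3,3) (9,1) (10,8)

(1,6) attacks row 2 at column 6 and diagonals 5, 7.
(3,3) attacks row 2 at column 3 and diagonals 2, 4.
(9,1) attacks row 2 at column 1 and diagonals 8.
(10,8) attacks row 2 at column 8.
Attacked columns: {1, 2, 3, 4, 5, 6, 7, 8}. Safe: {9, 10}.

columns 9, 10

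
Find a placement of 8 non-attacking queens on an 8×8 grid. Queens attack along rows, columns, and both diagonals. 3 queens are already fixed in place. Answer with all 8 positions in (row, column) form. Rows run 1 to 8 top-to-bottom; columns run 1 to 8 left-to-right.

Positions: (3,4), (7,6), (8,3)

Row 1: attacked by (3,4)→{2,4,6}; (7,6)→{6}; (8,3)→{3}. Safe: 1, 5, 7, 8. Place at column 5.
Row 2: attacked by (1,5)→{4,5,6}; (3,4)→{3,4,5}; (7,6)→{1,6}; (8,3)→{3}. Safe: 2, 7, 8. Place at column 8.
Row 4: attacked by (1,5)→{2,5,8}; (2,8)→{6,8}; (3,4)→{3,4,5}; (7,6)→{3,6}; (8,3)→{3,7}. Safe: 1. Place at column 1.
Row 5: attacked by (1,5)→{1,5}; (2,8)→{5,8}; (3,4)→{2,4,6}; (4,1)→{1,2}; (7,6)→{4,6,8}; (8,3)→{3,6}. Safe: 7. Place at column 7.
Row 6: attacked by (1,5)→{5}; (2,8)→{4,8}; (3,4)→{1,4,7}; (4,1)→{1,3}; (5,7)→{6,7,8}; (7,6)→{5,6,7}; (8,3)→{1,3,5}. Safe: 2. Place at column 2.
Columns [5, 8, 4, 1, 7, 2, 6, 3], r−c [-4, -6, -1, 3, -2, 4, 1, 5], r+c [6, 10, 7, 5, 12, 8, 13, 11] are all distinct, so no two queens attack.

(1,5) (2,8) (3,4) (4,1) (5,7) (6,2) (7,6) (8,3)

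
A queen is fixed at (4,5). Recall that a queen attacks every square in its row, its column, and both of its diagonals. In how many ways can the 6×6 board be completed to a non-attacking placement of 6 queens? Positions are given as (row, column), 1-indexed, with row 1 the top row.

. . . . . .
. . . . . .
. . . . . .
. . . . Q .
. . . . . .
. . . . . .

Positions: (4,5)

Branch on row 1: col 1 → 0; col 3 → 1; col 4 → 0; col 6 → 0.
Sum: 0 + 1 + 0 + 0 = 1.

1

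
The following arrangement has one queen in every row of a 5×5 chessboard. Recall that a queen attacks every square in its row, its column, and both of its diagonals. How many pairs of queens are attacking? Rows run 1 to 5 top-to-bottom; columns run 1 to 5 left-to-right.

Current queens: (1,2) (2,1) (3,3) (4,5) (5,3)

Same column: (3,3)–(5,3) (column 3).
Same diagonal: (1,2)–(2,1) (|1−2| = |2−1| = 1); (1,2)–(4,5) (|1−4| = |2−5| = 3).
Total attacking pairs: 3.

3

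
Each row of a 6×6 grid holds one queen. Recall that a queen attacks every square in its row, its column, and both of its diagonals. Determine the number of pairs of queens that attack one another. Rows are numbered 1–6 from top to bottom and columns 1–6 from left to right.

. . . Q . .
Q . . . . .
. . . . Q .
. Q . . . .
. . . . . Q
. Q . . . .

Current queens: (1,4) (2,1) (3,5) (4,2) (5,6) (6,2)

2

Same column: (4,2)–(6,2) (column 2).
Same diagonal: (3,5)–(6,2) (|3−6| = |5−2| = 3).
Total attacking pairs: 2.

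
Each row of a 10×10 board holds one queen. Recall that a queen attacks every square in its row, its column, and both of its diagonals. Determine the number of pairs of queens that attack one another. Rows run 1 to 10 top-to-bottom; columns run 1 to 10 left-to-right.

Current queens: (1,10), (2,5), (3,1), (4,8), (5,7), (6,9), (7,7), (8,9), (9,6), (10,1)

Same column: (3,1)–(10,1) (column 1); (5,7)–(7,7) (column 7); (6,9)–(8,9) (column 9).
Same diagonal: (1,10)–(10,1) (|1−10| = |10−1| = 9); (2,5)–(6,9) (|2−6| = |5−9| = 4); (4,8)–(5,7) (|4−5| = |8−7| = 1); (6,9)–(9,6) (|6−9| = |9−6| = 3).
Total attacking pairs: 7.

7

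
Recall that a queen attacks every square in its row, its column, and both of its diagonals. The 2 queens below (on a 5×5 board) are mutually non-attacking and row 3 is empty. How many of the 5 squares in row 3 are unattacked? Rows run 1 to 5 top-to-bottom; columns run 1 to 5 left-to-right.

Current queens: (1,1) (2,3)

1

(1,1) attacks row 3 at column 1 and diagonals 3.
(2,3) attacks row 3 at column 3 and diagonals 2, 4.
Attacked columns: {1, 2, 3, 4}. Safe: {5}.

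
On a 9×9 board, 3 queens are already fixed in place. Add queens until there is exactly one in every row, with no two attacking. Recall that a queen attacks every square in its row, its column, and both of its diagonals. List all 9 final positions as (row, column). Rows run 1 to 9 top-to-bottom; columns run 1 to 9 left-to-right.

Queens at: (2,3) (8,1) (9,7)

Row 1: attacked by (2,3)→{2,3,4}; (8,1)→{1,8}; (9,7)→{7}. Safe: 5, 6, 9. Place at column 5.
Row 3: attacked by (1,5)→{3,5,7}; (2,3)→{2,3,4}; (8,1)→{1,6}; (9,7)→{1,7}. Safe: 8, 9. Place at column 9.
Row 4: attacked by (1,5)→{2,5,8}; (2,3)→{1,3,5}; (3,9)→{8,9}; (8,1)→{1,5}; (9,7)→{2,7}. Safe: 4, 6. Place at column 6.
Row 5: attacked by (1,5)→{1,5,9}; (2,3)→{3,6}; (3,9)→{7,9}; (4,6)→{5,6,7}; (8,1)→{1,4}; (9,7)→{3,7}. Safe: 2, 8. Place at column 8.
Row 6: attacked by (1,5)→{5}; (2,3)→{3,7}; (3,9)→{6,9}; (4,6)→{4,6,8}; (5,8)→{7,8,9}; (8,1)→{1,3}; (9,7)→{4,7}. Safe: 2. Place at column 2.
Row 7: attacked by (1,5)→{5}; (2,3)→{3,8}; (3,9)→{5,9}; (4,6)→{3,6,9}; (5,8)→{6,8}; (6,2)→{1,2,3}; (8,1)→{1,2}; (9,7)→{5,7,9}. Safe: 4. Place at column 4.
Columns [5, 3, 9, 6, 8, 2, 4, 1, 7], r−c [-4, -1, -6, -2, -3, 4, 3, 7, 2], r+c [6, 5, 12, 10, 13, 8, 11, 9, 16] are all distinct, so no two queens attack.

(1,5) (2,3) (3,9) (4,6) (5,8) (6,2) (7,4) (8,1) (9,7)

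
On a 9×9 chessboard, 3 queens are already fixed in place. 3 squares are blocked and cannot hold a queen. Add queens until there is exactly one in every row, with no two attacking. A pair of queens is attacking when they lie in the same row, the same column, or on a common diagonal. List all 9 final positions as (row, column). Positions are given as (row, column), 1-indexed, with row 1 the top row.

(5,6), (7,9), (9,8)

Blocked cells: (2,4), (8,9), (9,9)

(1,1) (2,5) (3,7) (4,2) (5,6) (6,3) (7,9) (8,4) (9,8)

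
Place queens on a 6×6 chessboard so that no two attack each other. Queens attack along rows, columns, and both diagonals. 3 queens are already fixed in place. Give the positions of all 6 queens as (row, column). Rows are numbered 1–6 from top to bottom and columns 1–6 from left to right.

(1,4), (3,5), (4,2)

Row 2: attacked by (1,4)→{3,4,5}; (3,5)→{4,5,6}; (4,2)→{2,4}. Safe: 1. Place at column 1.
Row 5: attacked by (1,4)→{4}; (2,1)→{1,4}; (3,5)→{3,5}; (4,2)→{1,2,3}. Safe: 6. Place at column 6.
Row 6: attacked by (1,4)→{4}; (2,1)→{1,5}; (3,5)→{2,5}; (4,2)→{2,4}; (5,6)→{5,6}. Safe: 3. Place at column 3.
Columns [4, 1, 5, 2, 6, 3], r−c [-3, 1, -2, 2, -1, 3], r+c [5, 3, 8, 6, 11, 9] are all distinct, so no two queens attack.

(1,4) (2,1) (3,5) (4,2) (5,6) (6,3)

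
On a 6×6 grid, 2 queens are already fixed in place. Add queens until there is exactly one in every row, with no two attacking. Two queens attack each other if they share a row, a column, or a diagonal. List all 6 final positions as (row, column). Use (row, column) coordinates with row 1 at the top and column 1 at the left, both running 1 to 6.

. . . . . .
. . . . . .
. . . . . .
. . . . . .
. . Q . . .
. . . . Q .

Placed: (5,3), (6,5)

Row 1: attacked by (5,3)→{3}; (6,5)→{5}. Safe: 1, 2, 4, 6. Place at column 2.
Row 2: attacked by (1,2)→{1,2,3}; (5,3)→{3,6}; (6,5)→{1,5}. Safe: 4. Place at column 4.
Row 3: attacked by (1,2)→{2,4}; (2,4)→{3,4,5}; (5,3)→{1,3,5}; (6,5)→{2,5}. Safe: 6. Place at column 6.
Row 4: attacked by (1,2)→{2,5}; (2,4)→{2,4,6}; (3,6)→{5,6}; (5,3)→{2,3,4}; (6,5)→{3,5}. Safe: 1. Place at column 1.
Columns [2, 4, 6, 1, 3, 5], r−c [-1, -2, -3, 3, 2, 1], r+c [3, 6, 9, 5, 8, 11] are all distinct, so no two queens attack.

(1,2) (2,4) (3,6) (4,1) (5,3) (6,5)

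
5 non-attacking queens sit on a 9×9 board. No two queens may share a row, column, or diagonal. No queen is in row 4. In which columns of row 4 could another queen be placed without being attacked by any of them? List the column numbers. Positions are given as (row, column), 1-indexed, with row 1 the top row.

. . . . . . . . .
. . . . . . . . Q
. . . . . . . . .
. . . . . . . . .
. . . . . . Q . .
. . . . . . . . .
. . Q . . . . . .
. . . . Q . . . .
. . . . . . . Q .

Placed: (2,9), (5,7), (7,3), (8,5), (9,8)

columns 2, 4

(2,9) attacks row 4 at column 9 and diagonals 7.
(5,7) attacks row 4 at column 7 and diagonals 6, 8.
(7,3) attacks row 4 at column 3 and diagonals 6.
(8,5) attacks row 4 at column 5 and diagonals 1, 9.
(9,8) attacks row 4 at column 8 and diagonals 3.
Attacked columns: {1, 3, 5, 6, 7, 8, 9}. Safe: {2, 4}.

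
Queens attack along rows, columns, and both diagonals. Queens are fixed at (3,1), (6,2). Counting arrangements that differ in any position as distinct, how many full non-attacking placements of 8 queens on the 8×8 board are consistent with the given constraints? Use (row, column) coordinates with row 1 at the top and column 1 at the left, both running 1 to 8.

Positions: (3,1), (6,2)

Branch on row 1: col 4 → 3; col 5 → 1; col 6 → 3; col 8 → 1.
Sum: 3 + 1 + 3 + 1 = 8.

8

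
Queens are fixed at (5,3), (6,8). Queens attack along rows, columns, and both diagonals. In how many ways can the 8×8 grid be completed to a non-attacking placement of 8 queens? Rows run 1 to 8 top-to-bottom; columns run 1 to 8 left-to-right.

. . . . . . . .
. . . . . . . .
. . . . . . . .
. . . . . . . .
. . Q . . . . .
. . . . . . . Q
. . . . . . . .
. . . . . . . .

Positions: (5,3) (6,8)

3

Branch on row 1: col 1 → 0; col 2 → 1; col 4 → 0; col 5 → 2; col 6 → 0.
Sum: 0 + 1 + 0 + 2 + 0 = 3.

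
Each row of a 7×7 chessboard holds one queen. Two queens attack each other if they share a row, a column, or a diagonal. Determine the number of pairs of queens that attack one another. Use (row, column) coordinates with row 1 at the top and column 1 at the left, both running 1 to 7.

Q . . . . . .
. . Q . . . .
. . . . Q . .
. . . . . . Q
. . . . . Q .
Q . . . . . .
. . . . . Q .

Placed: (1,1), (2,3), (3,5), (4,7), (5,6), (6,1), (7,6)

Same column: (1,1)–(6,1) (column 1); (5,6)–(7,6) (column 6).
Same diagonal: (2,3)–(5,6) (|2−5| = |3−6| = 3); (4,7)–(5,6) (|4−5| = |7−6| = 1).
Total attacking pairs: 4.

4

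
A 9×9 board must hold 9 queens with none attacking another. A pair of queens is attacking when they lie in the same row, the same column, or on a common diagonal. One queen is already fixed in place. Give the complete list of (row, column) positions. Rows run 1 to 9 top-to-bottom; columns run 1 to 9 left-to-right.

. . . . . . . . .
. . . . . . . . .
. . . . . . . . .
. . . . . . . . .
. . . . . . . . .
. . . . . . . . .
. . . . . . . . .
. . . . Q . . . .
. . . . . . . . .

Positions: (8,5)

(1,4) (2,7) (3,1) (4,3) (5,9) (6,6) (7,8) (8,5) (9,2)

Row 1: attacked by (8,5)→{5}. Safe: 1, 2, 3, 4, 6, 7, 8, 9. Place at column 4.
Row 2: attacked by (1,4)→{3,4,5}; (8,5)→{5}. Safe: 1, 2, 6, 7, 8, 9. Place at column 7.
Row 3: attacked by (1,4)→{2,4,6}; (2,7)→{6,7,8}; (8,5)→{5}. Safe: 1, 3, 9. Place at column 1.
Row 4: attacked by (1,4)→{1,4,7}; (2,7)→{5,7,9}; (3,1)→{1,2}; (8,5)→{1,5,9}. Safe: 3, 6, 8. Place at column 3.
Row 5: attacked by (1,4)→{4,8}; (2,7)→{4,7}; (3,1)→{1,3}; (4,3)→{2,3,4}; (8,5)→{2,5,8}. Safe: 6, 9. Place at column 9.
Row 6: attacked by (1,4)→{4,9}; (2,7)→{3,7}; (3,1)→{1,4}; (4,3)→{1,3,5}; (5,9)→{8,9}; (8,5)→{3,5,7}. Safe: 2, 6. Place at column 6.
Row 7: attacked by (1,4)→{4}; (2,7)→{2,7}; (3,1)→{1,5}; (4,3)→{3,6}; (5,9)→{7,9}; (6,6)→{5,6,7}; (8,5)→{4,5,6}. Safe: 8. Place at column 8.
Row 9: attacked by (1,4)→{4}; (2,7)→{7}; (3,1)→{1,7}; (4,3)→{3,8}; (5,9)→{5,9}; (6,6)→{3,6,9}; (7,8)→{6,8}; (8,5)→{4,5,6}. Safe: 2. Place at column 2.
Columns [4, 7, 1, 3, 9, 6, 8, 5, 2], r−c [-3, -5, 2, 1, -4, 0, -1, 3, 7], r+c [5, 9, 4, 7, 14, 12, 15, 13, 11] are all distinct, so no two queens attack.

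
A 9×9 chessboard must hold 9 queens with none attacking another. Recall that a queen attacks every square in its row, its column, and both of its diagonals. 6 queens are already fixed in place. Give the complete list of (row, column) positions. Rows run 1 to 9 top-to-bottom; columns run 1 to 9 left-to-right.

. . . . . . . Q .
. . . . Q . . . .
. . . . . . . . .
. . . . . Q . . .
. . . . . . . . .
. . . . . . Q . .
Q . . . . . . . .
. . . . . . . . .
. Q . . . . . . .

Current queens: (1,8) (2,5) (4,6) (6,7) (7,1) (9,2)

(1,8) (2,5) (3,3) (4,6) (5,9) (6,7) (7,1) (8,4) (9,2)

Row 3: attacked by (1,8)→{6,8}; (2,5)→{4,5,6}; (4,6)→{5,6,7}; (6,7)→{4,7}; (7,1)→{1,5}; (9,2)→{2,8}. Safe: 3, 9. Place at column 3.
Row 5: attacked by (1,8)→{4,8}; (2,5)→{2,5,8}; (3,3)→{1,3,5}; (4,6)→{5,6,7}; (6,7)→{6,7,8}; (7,1)→{1,3}; (9,2)→{2,6}. Safe: 9. Place at column 9.
Row 8: attacked by (1,8)→{1,8}; (2,5)→{5}; (3,3)→{3,8}; (4,6)→{2,6}; (5,9)→{6,9}; (6,7)→{5,7,9}; (7,1)→{1,2}; (9,2)→{1,2,3}. Safe: 4. Place at column 4.
Columns [8, 5, 3, 6, 9, 7, 1, 4, 2], r−c [-7, -3, 0, -2, -4, -1, 6, 4, 7], r+c [9, 7, 6, 10, 14, 13, 8, 12, 11] are all distinct, so no two queens attack.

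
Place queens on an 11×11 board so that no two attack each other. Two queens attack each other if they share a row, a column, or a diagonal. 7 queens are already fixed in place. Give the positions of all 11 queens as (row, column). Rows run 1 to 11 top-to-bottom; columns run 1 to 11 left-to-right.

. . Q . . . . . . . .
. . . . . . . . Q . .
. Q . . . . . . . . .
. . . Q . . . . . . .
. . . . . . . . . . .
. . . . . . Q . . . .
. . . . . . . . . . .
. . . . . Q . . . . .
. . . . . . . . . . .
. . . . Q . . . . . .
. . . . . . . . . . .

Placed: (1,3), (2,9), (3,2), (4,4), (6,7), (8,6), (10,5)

(1,3) (2,9) (3,2) (4,4) (5,11) (6,7) (7,10) (8,6) (9,1) (10,5) (11,8)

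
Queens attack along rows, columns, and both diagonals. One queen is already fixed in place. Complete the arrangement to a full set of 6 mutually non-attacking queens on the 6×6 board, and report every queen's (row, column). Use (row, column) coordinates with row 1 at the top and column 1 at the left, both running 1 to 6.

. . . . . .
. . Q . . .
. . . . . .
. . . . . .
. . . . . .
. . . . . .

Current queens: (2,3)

(1,5) (2,3) (3,1) (4,6) (5,4) (6,2)

Row 1: attacked by (2,3)→{2,3,4}. Safe: 1, 5, 6. Place at column 5.
Row 3: attacked by (1,5)→{3,5}; (2,3)→{2,3,4}. Safe: 1, 6. Place at column 1.
Row 4: attacked by (1,5)→{2,5}; (2,3)→{1,3,5}; (3,1)→{1,2}. Safe: 4, 6. Place at column 6.
Row 5: attacked by (1,5)→{1,5}; (2,3)→{3,6}; (3,1)→{1,3}; (4,6)→{5,6}. Safe: 2, 4. Place at column 4.
Row 6: attacked by (1,5)→{5}; (2,3)→{3}; (3,1)→{1,4}; (4,6)→{4,6}; (5,4)→{3,4,5}. Safe: 2. Place at column 2.
Columns [5, 3, 1, 6, 4, 2], r−c [-4, -1, 2, -2, 1, 4], r+c [6, 5, 4, 10, 9, 8] are all distinct, so no two queens attack.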